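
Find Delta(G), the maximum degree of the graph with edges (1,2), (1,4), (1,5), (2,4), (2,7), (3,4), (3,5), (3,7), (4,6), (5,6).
4 (attained at vertex 4)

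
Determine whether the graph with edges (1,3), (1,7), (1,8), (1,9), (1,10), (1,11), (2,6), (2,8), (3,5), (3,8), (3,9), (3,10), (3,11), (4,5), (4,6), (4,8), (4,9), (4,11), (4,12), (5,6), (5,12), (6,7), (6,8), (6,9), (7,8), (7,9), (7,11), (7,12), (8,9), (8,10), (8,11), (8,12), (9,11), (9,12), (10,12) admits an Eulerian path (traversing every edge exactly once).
Yes — and in fact it has an Eulerian circuit (the graph is connected and all 12 vertices have even degree)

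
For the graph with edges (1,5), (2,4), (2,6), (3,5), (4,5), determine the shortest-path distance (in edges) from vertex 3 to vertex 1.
2 (path: 3 -> 5 -> 1, 2 edges)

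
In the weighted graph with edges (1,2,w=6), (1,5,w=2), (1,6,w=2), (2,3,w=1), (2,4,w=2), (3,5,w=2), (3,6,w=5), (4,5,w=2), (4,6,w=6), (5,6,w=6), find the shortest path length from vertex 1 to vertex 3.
4 (path: 1 -> 5 -> 3; weights 2 + 2 = 4)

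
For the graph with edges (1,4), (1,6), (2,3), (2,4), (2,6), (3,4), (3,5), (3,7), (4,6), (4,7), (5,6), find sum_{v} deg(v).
22 (handshake: sum of degrees = 2|E| = 2 x 11 = 22)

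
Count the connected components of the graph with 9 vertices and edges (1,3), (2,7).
7 (components: {1, 3}, {2, 7}, {4}, {5}, {6}, {8}, {9})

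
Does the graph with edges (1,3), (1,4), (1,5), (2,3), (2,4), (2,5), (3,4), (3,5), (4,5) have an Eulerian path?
Yes (the graph is connected and exactly 2 vertices have odd degree: {1, 2}; any Eulerian path must start and end at those)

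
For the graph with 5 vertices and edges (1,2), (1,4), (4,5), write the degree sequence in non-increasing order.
[2, 2, 1, 1, 0] (degrees: deg(1)=2, deg(2)=1, deg(3)=0, deg(4)=2, deg(5)=1)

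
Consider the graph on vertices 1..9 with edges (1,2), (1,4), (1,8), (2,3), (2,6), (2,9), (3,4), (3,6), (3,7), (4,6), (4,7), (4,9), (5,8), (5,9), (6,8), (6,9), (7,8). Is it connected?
Yes (BFS from 1 visits [1, 2, 4, 8, 3, 6, 9, 7, 5] — all 9 vertices reached)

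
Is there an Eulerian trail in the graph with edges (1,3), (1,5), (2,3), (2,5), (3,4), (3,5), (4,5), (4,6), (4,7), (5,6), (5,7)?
Yes — and in fact it has an Eulerian circuit (the graph is connected and all 7 vertices have even degree)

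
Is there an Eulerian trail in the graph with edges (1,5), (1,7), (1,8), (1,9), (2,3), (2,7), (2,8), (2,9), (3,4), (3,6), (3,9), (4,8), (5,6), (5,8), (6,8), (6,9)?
Yes (the graph is connected and exactly 2 vertices have odd degree: {5, 8}; any Eulerian path must start and end at those)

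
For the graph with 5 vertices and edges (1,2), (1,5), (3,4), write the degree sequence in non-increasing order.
[2, 1, 1, 1, 1] (degrees: deg(1)=2, deg(2)=1, deg(3)=1, deg(4)=1, deg(5)=1)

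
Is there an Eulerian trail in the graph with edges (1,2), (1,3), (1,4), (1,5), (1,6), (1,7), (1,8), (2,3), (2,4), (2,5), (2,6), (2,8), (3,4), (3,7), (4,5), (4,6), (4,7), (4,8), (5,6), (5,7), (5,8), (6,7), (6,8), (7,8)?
Yes (the graph is connected and exactly 2 vertices have odd degree: {1, 4}; any Eulerian path must start and end at those)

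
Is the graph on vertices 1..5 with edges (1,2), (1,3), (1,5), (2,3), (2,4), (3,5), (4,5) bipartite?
No (odd cycle of length 3: 5 -> 1 -> 3 -> 5)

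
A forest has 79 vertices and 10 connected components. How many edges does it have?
69 (Each of the 10 component trees on V_i vertices has V_i - 1 edges; summing gives V - C = 79 - 10 = 69)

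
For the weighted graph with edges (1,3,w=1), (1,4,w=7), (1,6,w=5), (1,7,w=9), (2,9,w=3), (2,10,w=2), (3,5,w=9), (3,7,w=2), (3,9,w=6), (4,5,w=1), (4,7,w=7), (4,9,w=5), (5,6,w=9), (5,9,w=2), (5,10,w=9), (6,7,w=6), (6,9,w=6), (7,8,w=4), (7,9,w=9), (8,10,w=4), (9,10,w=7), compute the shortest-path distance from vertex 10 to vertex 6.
11 (path: 10 -> 2 -> 9 -> 6; weights 2 + 3 + 6 = 11)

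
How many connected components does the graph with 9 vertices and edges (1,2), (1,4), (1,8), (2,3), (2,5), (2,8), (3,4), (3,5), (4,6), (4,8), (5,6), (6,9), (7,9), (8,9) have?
1 (components: {1, 2, 3, 4, 5, 6, 7, 8, 9})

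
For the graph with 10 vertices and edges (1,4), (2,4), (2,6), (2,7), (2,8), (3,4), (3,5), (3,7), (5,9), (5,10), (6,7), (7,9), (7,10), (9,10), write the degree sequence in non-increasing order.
[5, 4, 3, 3, 3, 3, 3, 2, 1, 1] (degrees: deg(1)=1, deg(2)=4, deg(3)=3, deg(4)=3, deg(5)=3, deg(6)=2, deg(7)=5, deg(8)=1, deg(9)=3, deg(10)=3)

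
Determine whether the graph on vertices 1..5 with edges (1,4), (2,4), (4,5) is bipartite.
Yes. Partition: {1, 2, 3, 5}, {4}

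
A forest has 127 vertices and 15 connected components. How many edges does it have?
112 (Each of the 15 component trees on V_i vertices has V_i - 1 edges; summing gives V - C = 127 - 15 = 112)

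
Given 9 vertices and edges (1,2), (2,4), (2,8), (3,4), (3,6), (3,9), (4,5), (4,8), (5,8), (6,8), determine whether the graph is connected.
No, it has 2 components: {1, 2, 3, 4, 5, 6, 8, 9}, {7}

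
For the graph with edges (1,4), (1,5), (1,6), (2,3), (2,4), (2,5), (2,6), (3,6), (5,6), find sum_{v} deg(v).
18 (handshake: sum of degrees = 2|E| = 2 x 9 = 18)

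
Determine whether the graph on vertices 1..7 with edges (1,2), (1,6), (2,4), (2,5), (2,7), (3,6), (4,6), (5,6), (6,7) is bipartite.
Yes. Partition: {1, 3, 4, 5, 7}, {2, 6}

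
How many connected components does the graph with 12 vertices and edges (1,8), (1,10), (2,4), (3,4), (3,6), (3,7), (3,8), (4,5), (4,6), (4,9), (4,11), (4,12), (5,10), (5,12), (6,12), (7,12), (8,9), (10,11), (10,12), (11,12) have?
1 (components: {1, 2, 3, 4, 5, 6, 7, 8, 9, 10, 11, 12})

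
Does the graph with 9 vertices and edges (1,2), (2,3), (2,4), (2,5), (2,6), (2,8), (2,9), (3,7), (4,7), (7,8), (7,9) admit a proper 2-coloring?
Yes. Partition: {1, 3, 4, 5, 6, 8, 9}, {2, 7}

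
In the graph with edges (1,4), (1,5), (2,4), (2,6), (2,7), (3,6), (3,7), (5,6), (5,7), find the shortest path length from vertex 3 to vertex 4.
3 (path: 3 -> 7 -> 2 -> 4, 3 edges)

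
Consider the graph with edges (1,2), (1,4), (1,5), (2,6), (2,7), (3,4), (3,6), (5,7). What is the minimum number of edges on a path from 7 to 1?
2 (path: 7 -> 2 -> 1, 2 edges)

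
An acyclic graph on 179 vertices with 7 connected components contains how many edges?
172 (Each of the 7 component trees on V_i vertices has V_i - 1 edges; summing gives V - C = 179 - 7 = 172)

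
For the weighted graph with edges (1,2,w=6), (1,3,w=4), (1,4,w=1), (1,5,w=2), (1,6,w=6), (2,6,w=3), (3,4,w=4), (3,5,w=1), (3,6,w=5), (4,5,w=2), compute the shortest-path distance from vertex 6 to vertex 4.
7 (path: 6 -> 1 -> 4; weights 6 + 1 = 7)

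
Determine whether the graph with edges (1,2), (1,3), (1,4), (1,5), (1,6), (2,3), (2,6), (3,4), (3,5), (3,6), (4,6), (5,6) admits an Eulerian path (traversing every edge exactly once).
No (6 vertices have odd degree: {1, 2, 3, 4, 5, 6}; Eulerian path requires 0 or 2)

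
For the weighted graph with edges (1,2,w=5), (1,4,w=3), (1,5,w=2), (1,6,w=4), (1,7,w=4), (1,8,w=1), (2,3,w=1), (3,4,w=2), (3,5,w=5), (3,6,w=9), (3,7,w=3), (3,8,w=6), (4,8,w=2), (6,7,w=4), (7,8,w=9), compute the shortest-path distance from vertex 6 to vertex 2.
8 (path: 6 -> 7 -> 3 -> 2; weights 4 + 3 + 1 = 8)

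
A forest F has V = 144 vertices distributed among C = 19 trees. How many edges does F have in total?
125 (Each of the 19 component trees on V_i vertices has V_i - 1 edges; summing gives V - C = 144 - 19 = 125)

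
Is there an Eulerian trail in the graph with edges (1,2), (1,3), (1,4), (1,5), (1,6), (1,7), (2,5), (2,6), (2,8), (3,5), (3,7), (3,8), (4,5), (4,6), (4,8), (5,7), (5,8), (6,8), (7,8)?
Yes — and in fact it has an Eulerian circuit (the graph is connected and all 8 vertices have even degree)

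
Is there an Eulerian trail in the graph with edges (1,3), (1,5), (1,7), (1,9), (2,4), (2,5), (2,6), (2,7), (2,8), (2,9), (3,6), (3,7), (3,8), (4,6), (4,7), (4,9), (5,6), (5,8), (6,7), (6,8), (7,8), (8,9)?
Yes — and in fact it has an Eulerian circuit (the graph is connected and all 9 vertices have even degree)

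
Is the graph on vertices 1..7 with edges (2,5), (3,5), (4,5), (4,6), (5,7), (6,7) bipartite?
Yes. Partition: {1, 2, 3, 4, 7}, {5, 6}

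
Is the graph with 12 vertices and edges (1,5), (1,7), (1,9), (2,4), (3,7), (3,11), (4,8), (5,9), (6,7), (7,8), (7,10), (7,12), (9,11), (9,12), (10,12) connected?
Yes (BFS from 1 visits [1, 5, 7, 9, 3, 6, 8, 10, 12, 11, 4, 2] — all 12 vertices reached)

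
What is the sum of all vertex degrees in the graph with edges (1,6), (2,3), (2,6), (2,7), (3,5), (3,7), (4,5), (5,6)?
16 (handshake: sum of degrees = 2|E| = 2 x 8 = 16)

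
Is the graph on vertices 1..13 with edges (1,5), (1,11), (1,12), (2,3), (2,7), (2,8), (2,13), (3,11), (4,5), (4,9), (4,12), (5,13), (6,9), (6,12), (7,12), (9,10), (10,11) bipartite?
Yes. Partition: {1, 3, 4, 6, 7, 8, 10, 13}, {2, 5, 9, 11, 12}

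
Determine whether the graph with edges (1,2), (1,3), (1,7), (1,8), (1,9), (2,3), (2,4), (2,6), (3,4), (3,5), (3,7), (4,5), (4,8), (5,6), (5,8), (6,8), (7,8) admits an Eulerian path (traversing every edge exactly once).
No (6 vertices have odd degree: {1, 3, 6, 7, 8, 9}; Eulerian path requires 0 or 2)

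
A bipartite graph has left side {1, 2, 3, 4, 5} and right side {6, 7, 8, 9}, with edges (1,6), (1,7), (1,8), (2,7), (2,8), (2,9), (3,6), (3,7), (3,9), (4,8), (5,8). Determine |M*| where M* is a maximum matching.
4 (matching: (1,6), (2,9), (3,7), (4,8); upper bound min(|L|,|R|) = min(5,4) = 4)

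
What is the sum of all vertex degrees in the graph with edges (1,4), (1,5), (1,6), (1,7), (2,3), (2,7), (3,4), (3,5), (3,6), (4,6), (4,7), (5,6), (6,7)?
26 (handshake: sum of degrees = 2|E| = 2 x 13 = 26)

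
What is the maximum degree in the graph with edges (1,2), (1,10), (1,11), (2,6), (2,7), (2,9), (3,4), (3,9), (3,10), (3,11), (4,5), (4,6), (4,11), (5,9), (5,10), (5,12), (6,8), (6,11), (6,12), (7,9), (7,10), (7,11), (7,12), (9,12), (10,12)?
5 (attained at vertices 6, 7, 9, 10, 11, 12)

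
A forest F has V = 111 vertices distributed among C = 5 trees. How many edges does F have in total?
106 (Each of the 5 component trees on V_i vertices has V_i - 1 edges; summing gives V - C = 111 - 5 = 106)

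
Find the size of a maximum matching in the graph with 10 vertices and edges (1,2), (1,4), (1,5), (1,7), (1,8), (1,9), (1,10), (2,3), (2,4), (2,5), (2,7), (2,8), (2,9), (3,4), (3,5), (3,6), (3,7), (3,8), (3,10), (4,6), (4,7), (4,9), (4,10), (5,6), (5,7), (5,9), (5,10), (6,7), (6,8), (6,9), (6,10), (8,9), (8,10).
5 (matching: (1,2), (3,6), (4,10), (5,7), (8,9); upper bound floor(n/2) = floor(10/2) = 5)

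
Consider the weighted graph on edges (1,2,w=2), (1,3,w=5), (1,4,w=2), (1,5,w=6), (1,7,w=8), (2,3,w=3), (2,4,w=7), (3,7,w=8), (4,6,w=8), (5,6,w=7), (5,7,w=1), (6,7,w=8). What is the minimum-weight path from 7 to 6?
8 (path: 7 -> 6; weights 8 = 8)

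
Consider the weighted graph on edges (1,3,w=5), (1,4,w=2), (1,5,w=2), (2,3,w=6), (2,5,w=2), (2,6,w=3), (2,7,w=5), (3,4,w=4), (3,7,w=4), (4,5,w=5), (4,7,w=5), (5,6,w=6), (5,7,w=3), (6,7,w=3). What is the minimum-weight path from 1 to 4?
2 (path: 1 -> 4; weights 2 = 2)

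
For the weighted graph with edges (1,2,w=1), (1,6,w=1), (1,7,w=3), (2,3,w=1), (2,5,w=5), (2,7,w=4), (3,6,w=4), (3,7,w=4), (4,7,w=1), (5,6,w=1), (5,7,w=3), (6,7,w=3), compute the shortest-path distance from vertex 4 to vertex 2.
5 (path: 4 -> 7 -> 2; weights 1 + 4 = 5)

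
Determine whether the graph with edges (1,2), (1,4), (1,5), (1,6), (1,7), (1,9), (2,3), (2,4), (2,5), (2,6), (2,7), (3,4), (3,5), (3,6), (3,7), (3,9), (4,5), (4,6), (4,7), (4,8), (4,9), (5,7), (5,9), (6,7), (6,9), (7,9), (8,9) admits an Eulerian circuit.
No (2 vertices have odd degree: {7, 9}; Eulerian circuit requires 0)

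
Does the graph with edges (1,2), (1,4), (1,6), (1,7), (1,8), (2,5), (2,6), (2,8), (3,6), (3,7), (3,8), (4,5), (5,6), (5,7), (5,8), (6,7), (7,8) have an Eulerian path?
No (6 vertices have odd degree: {1, 3, 5, 6, 7, 8}; Eulerian path requires 0 or 2)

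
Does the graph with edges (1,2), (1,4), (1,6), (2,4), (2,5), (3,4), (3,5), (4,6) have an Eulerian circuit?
No (2 vertices have odd degree: {1, 2}; Eulerian circuit requires 0)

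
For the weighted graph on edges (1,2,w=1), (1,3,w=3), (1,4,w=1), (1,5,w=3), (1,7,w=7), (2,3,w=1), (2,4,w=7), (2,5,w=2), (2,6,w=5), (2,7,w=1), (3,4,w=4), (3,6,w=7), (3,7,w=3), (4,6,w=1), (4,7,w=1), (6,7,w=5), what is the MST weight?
7 (MST edges: (1,2,w=1), (1,4,w=1), (2,3,w=1), (2,5,w=2), (2,7,w=1), (4,6,w=1); sum of weights 1 + 1 + 1 + 2 + 1 + 1 = 7)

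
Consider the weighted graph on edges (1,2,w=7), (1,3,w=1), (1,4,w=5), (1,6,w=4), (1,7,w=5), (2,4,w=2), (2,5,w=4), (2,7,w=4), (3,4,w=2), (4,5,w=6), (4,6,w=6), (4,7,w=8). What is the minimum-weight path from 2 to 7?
4 (path: 2 -> 7; weights 4 = 4)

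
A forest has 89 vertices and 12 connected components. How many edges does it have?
77 (Each of the 12 component trees on V_i vertices has V_i - 1 edges; summing gives V - C = 89 - 12 = 77)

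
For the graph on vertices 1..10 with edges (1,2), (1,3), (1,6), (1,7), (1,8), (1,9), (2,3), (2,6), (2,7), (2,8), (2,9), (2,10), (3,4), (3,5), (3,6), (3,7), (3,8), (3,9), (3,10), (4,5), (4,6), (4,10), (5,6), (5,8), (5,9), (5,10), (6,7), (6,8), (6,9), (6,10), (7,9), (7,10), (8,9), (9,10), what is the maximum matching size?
5 (matching: (1,7), (2,8), (3,5), (4,6), (9,10); upper bound floor(n/2) = floor(10/2) = 5)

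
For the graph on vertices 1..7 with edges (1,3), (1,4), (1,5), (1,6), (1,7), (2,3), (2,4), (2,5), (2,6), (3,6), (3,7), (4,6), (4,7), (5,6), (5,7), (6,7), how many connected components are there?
1 (components: {1, 2, 3, 4, 5, 6, 7})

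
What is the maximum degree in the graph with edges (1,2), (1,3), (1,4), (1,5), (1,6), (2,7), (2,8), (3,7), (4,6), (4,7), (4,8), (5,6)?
5 (attained at vertex 1)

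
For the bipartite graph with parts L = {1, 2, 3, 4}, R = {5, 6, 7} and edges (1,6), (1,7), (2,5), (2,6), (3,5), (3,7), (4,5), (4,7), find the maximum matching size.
3 (matching: (1,7), (2,6), (3,5); upper bound min(|L|,|R|) = min(4,3) = 3)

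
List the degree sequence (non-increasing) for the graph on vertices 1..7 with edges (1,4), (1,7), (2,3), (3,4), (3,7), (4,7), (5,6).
[3, 3, 3, 2, 1, 1, 1] (degrees: deg(1)=2, deg(2)=1, deg(3)=3, deg(4)=3, deg(5)=1, deg(6)=1, deg(7)=3)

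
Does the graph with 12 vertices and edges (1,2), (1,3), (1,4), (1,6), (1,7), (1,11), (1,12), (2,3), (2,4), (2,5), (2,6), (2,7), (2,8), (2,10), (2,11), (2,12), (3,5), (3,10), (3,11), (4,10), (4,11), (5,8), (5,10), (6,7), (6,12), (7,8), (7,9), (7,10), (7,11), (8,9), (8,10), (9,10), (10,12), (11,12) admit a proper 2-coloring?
No (odd cycle of length 3: 2 -> 1 -> 7 -> 2)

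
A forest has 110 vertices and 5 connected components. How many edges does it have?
105 (Each of the 5 component trees on V_i vertices has V_i - 1 edges; summing gives V - C = 110 - 5 = 105)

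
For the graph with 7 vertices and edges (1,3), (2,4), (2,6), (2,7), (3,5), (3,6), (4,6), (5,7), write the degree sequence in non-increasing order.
[3, 3, 3, 2, 2, 2, 1] (degrees: deg(1)=1, deg(2)=3, deg(3)=3, deg(4)=2, deg(5)=2, deg(6)=3, deg(7)=2)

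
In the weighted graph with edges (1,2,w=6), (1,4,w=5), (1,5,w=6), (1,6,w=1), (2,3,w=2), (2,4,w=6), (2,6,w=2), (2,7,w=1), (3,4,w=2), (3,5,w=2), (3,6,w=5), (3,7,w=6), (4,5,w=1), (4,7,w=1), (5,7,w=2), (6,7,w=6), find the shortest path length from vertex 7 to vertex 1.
4 (path: 7 -> 2 -> 6 -> 1; weights 1 + 2 + 1 = 4)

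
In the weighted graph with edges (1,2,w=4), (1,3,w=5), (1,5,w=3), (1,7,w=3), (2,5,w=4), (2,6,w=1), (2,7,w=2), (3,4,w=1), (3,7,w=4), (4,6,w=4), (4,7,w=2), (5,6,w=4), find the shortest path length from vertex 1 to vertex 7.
3 (path: 1 -> 7; weights 3 = 3)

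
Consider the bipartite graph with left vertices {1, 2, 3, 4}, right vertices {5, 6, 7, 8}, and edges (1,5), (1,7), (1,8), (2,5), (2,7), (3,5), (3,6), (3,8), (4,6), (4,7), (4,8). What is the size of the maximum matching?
4 (matching: (1,8), (2,7), (3,5), (4,6); upper bound min(|L|,|R|) = min(4,4) = 4)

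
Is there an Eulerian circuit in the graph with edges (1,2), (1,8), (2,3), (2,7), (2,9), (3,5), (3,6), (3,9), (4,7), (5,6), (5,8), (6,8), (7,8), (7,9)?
No (4 vertices have odd degree: {4, 5, 6, 9}; Eulerian circuit requires 0)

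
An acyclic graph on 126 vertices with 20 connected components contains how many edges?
106 (Each of the 20 component trees on V_i vertices has V_i - 1 edges; summing gives V - C = 126 - 20 = 106)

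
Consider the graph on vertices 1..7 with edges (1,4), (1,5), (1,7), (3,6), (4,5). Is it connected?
No, it has 3 components: {1, 4, 5, 7}, {2}, {3, 6}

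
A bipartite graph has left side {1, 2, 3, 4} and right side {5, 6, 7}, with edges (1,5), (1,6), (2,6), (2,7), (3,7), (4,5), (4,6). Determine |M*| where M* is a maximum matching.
3 (matching: (1,6), (2,7), (4,5); upper bound min(|L|,|R|) = min(4,3) = 3)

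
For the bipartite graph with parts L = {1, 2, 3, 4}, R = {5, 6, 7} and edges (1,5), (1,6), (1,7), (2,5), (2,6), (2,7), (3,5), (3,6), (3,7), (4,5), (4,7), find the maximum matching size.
3 (matching: (1,7), (2,6), (3,5); upper bound min(|L|,|R|) = min(4,3) = 3)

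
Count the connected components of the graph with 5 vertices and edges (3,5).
4 (components: {1}, {2}, {3, 5}, {4})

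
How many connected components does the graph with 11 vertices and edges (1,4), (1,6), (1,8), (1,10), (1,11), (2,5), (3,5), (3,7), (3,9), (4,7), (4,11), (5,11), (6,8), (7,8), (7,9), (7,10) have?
1 (components: {1, 2, 3, 4, 5, 6, 7, 8, 9, 10, 11})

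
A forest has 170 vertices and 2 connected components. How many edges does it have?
168 (Each of the 2 component trees on V_i vertices has V_i - 1 edges; summing gives V - C = 170 - 2 = 168)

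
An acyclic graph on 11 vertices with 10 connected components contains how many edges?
1 (Each of the 10 component trees on V_i vertices has V_i - 1 edges; summing gives V - C = 11 - 10 = 1)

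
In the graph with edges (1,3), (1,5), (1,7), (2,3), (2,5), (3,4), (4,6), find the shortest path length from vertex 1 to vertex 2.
2 (path: 1 -> 3 -> 2, 2 edges)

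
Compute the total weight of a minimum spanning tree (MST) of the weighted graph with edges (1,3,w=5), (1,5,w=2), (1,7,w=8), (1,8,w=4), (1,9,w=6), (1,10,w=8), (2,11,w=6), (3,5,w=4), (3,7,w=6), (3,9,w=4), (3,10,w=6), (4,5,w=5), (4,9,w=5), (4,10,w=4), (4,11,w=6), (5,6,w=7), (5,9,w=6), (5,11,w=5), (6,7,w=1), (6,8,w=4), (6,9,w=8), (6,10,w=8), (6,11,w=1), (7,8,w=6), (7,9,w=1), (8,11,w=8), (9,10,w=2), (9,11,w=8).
29 (MST edges: (1,5,w=2), (1,8,w=4), (2,11,w=6), (3,5,w=4), (3,9,w=4), (4,10,w=4), (6,7,w=1), (6,11,w=1), (7,9,w=1), (9,10,w=2); sum of weights 2 + 4 + 6 + 4 + 4 + 4 + 1 + 1 + 1 + 2 = 29)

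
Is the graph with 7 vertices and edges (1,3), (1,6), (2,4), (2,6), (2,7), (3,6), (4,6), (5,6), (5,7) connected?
Yes (BFS from 1 visits [1, 3, 6, 2, 4, 5, 7] — all 7 vertices reached)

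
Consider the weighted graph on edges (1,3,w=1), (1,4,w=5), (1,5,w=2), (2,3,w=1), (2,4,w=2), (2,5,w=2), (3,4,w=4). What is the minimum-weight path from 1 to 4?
4 (path: 1 -> 3 -> 2 -> 4; weights 1 + 1 + 2 = 4)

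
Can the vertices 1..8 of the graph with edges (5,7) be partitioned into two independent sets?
Yes. Partition: {1, 2, 3, 4, 5, 6, 8}, {7}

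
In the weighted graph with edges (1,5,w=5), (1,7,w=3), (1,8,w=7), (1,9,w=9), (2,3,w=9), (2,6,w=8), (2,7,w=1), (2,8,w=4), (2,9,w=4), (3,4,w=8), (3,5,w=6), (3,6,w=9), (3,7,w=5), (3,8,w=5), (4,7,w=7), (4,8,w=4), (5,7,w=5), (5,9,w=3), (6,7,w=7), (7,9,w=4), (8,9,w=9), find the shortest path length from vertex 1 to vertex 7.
3 (path: 1 -> 7; weights 3 = 3)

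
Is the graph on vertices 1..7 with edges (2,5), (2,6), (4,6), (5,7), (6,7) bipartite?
Yes. Partition: {1, 2, 3, 4, 7}, {5, 6}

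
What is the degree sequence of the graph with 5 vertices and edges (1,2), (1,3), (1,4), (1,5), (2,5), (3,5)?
[4, 3, 2, 2, 1] (degrees: deg(1)=4, deg(2)=2, deg(3)=2, deg(4)=1, deg(5)=3)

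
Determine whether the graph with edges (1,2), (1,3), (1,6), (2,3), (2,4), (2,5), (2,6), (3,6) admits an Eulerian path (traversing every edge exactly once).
No (6 vertices have odd degree: {1, 2, 3, 4, 5, 6}; Eulerian path requires 0 or 2)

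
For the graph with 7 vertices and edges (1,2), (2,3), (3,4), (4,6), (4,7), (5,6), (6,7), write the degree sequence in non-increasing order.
[3, 3, 2, 2, 2, 1, 1] (degrees: deg(1)=1, deg(2)=2, deg(3)=2, deg(4)=3, deg(5)=1, deg(6)=3, deg(7)=2)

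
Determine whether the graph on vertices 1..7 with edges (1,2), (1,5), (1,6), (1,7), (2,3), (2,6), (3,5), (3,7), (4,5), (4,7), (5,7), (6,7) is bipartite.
No (odd cycle of length 3: 5 -> 1 -> 7 -> 5)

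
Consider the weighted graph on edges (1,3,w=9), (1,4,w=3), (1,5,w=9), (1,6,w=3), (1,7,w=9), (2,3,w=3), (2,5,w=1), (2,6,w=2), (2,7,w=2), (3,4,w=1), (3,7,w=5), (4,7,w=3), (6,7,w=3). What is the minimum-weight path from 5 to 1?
6 (path: 5 -> 2 -> 6 -> 1; weights 1 + 2 + 3 = 6)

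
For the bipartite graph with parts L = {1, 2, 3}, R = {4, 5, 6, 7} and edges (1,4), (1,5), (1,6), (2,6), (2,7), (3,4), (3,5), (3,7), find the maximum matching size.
3 (matching: (1,6), (2,7), (3,5); upper bound min(|L|,|R|) = min(3,4) = 3)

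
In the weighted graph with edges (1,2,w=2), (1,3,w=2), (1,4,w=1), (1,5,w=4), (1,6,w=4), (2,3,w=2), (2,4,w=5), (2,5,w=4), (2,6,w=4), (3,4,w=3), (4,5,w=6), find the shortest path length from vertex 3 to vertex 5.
6 (path: 3 -> 2 -> 5; weights 2 + 4 = 6)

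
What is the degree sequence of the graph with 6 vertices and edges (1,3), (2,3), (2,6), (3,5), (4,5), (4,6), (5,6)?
[3, 3, 3, 2, 2, 1] (degrees: deg(1)=1, deg(2)=2, deg(3)=3, deg(4)=2, deg(5)=3, deg(6)=3)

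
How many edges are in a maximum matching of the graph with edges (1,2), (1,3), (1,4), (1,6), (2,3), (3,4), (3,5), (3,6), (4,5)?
3 (matching: (1,6), (2,3), (4,5); upper bound floor(n/2) = floor(6/2) = 3)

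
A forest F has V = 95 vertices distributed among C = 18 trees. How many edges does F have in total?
77 (Each of the 18 component trees on V_i vertices has V_i - 1 edges; summing gives V - C = 95 - 18 = 77)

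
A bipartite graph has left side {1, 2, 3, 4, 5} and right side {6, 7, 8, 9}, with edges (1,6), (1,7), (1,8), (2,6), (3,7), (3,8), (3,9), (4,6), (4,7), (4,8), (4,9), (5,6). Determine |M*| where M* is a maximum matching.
4 (matching: (1,8), (2,6), (3,9), (4,7); upper bound min(|L|,|R|) = min(5,4) = 4)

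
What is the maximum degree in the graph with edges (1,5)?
1 (attained at vertices 1, 5)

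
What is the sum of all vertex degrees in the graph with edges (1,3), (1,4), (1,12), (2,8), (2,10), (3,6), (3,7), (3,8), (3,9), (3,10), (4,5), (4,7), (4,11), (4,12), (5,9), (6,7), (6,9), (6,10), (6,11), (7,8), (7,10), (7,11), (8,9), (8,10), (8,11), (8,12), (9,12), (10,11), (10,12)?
58 (handshake: sum of degrees = 2|E| = 2 x 29 = 58)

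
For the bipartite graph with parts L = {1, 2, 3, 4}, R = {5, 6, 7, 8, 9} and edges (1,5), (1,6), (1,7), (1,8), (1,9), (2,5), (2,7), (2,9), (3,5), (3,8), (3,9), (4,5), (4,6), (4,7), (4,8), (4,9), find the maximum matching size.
4 (matching: (1,9), (2,7), (3,8), (4,6); upper bound min(|L|,|R|) = min(4,5) = 4)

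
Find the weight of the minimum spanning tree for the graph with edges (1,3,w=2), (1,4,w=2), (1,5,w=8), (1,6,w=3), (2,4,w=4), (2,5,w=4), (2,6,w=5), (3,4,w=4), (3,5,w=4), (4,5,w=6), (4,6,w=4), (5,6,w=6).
15 (MST edges: (1,3,w=2), (1,4,w=2), (1,6,w=3), (2,4,w=4), (2,5,w=4); sum of weights 2 + 2 + 3 + 4 + 4 = 15)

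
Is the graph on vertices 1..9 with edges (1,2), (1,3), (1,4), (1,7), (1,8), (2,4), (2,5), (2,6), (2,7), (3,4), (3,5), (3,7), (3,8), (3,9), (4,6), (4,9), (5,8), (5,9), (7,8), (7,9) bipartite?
No (odd cycle of length 3: 2 -> 1 -> 4 -> 2)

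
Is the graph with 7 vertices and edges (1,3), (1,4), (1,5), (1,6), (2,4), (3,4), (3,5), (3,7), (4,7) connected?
Yes (BFS from 1 visits [1, 3, 4, 5, 6, 7, 2] — all 7 vertices reached)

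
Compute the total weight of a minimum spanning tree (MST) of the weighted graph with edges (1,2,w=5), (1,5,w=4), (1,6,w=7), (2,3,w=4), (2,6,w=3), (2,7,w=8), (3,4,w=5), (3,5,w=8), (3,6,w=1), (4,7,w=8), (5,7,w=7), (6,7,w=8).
25 (MST edges: (1,2,w=5), (1,5,w=4), (2,6,w=3), (3,4,w=5), (3,6,w=1), (5,7,w=7); sum of weights 5 + 4 + 3 + 5 + 1 + 7 = 25)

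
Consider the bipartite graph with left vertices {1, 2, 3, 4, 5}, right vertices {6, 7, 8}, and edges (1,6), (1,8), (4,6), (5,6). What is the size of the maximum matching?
2 (matching: (1,8), (4,6); upper bound min(|L|,|R|) = min(5,3) = 3)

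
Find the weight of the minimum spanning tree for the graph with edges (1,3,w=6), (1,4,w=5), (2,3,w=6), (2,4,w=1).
12 (MST edges: (1,3,w=6), (1,4,w=5), (2,4,w=1); sum of weights 6 + 5 + 1 = 12)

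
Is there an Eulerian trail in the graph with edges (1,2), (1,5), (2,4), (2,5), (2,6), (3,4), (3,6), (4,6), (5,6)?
Yes (the graph is connected and exactly 2 vertices have odd degree: {4, 5}; any Eulerian path must start and end at those)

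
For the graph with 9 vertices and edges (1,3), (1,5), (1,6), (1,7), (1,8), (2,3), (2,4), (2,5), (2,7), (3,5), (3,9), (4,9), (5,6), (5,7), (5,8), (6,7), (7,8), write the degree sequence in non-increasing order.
[6, 5, 5, 4, 4, 3, 3, 2, 2] (degrees: deg(1)=5, deg(2)=4, deg(3)=4, deg(4)=2, deg(5)=6, deg(6)=3, deg(7)=5, deg(8)=3, deg(9)=2)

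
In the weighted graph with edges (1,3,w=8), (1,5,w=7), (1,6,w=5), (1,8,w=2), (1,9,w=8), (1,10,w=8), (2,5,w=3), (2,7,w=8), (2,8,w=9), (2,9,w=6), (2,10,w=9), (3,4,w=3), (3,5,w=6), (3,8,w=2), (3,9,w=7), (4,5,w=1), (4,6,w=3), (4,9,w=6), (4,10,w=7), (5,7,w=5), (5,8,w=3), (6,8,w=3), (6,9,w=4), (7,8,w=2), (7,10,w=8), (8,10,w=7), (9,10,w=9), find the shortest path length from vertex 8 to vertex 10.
7 (path: 8 -> 10; weights 7 = 7)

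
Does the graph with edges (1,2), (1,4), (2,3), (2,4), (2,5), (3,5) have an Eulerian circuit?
Yes (the graph is connected and all 5 vertices have even degree)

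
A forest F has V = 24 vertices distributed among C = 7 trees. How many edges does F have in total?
17 (Each of the 7 component trees on V_i vertices has V_i - 1 edges; summing gives V - C = 24 - 7 = 17)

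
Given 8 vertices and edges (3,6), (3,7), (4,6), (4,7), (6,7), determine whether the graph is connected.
No, it has 5 components: {1}, {2}, {3, 4, 6, 7}, {5}, {8}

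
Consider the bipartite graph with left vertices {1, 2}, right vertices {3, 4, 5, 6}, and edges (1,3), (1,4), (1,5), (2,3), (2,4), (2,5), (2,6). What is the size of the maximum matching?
2 (matching: (1,5), (2,6); upper bound min(|L|,|R|) = min(2,4) = 2)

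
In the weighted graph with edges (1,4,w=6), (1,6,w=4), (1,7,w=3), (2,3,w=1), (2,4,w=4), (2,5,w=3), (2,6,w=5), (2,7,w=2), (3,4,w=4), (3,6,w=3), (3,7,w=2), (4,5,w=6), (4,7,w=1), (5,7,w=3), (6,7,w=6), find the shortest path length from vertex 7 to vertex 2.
2 (path: 7 -> 2; weights 2 = 2)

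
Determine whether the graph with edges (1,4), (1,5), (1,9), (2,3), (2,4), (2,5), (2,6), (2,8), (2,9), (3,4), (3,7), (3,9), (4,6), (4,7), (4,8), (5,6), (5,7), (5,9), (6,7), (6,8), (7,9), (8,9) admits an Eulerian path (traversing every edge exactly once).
No (4 vertices have odd degree: {1, 5, 6, 7}; Eulerian path requires 0 or 2)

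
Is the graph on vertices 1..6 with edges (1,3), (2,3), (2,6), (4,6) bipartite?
Yes. Partition: {1, 2, 4, 5}, {3, 6}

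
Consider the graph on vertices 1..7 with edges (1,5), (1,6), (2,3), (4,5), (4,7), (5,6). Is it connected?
No, it has 2 components: {1, 4, 5, 6, 7}, {2, 3}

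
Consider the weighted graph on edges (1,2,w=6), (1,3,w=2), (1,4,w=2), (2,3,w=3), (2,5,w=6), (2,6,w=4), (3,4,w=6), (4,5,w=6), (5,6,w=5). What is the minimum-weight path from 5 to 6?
5 (path: 5 -> 6; weights 5 = 5)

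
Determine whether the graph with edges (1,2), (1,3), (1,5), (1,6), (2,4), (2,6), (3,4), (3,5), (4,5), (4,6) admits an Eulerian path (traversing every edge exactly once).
No (4 vertices have odd degree: {2, 3, 5, 6}; Eulerian path requires 0 or 2)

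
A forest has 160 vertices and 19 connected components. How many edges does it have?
141 (Each of the 19 component trees on V_i vertices has V_i - 1 edges; summing gives V - C = 160 - 19 = 141)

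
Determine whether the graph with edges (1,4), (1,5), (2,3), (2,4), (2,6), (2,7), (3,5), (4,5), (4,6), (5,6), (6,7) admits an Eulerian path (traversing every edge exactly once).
Yes — and in fact it has an Eulerian circuit (the graph is connected and all 7 vertices have even degree)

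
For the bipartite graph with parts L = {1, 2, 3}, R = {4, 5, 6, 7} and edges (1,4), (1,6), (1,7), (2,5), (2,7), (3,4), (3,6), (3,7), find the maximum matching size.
3 (matching: (1,7), (2,5), (3,6); upper bound min(|L|,|R|) = min(3,4) = 3)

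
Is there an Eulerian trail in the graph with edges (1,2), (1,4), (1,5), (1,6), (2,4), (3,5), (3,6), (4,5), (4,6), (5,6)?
Yes — and in fact it has an Eulerian circuit (the graph is connected and all 6 vertices have even degree)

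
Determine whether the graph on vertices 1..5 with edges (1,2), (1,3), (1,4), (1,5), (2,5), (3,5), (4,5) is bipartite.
No (odd cycle of length 3: 5 -> 1 -> 2 -> 5)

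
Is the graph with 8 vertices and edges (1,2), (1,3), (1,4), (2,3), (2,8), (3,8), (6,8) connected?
No, it has 3 components: {1, 2, 3, 4, 6, 8}, {5}, {7}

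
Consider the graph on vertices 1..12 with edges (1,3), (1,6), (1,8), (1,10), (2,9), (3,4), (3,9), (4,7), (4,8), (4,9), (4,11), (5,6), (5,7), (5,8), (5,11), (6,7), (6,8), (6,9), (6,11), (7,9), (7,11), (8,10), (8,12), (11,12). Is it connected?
Yes (BFS from 1 visits [1, 3, 6, 8, 10, 4, 9, 5, 7, 11, 12, 2] — all 12 vertices reached)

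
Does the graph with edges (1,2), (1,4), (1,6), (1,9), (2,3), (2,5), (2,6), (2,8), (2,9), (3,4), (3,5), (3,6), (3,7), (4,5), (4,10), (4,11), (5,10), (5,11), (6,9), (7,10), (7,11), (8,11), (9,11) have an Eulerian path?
No (6 vertices have odd degree: {3, 4, 5, 7, 10, 11}; Eulerian path requires 0 or 2)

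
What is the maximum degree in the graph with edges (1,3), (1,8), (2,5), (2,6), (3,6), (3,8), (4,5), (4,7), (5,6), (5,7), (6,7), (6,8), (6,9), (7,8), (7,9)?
6 (attained at vertex 6)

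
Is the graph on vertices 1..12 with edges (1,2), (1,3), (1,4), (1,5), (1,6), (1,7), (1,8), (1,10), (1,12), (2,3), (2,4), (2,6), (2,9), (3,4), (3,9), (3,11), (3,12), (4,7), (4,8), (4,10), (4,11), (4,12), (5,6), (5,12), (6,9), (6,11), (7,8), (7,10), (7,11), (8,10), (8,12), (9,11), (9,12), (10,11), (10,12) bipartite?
No (odd cycle of length 3: 4 -> 1 -> 3 -> 4)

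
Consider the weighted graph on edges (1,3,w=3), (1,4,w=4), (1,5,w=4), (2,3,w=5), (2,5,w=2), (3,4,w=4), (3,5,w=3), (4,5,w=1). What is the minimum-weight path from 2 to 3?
5 (path: 2 -> 3; weights 5 = 5)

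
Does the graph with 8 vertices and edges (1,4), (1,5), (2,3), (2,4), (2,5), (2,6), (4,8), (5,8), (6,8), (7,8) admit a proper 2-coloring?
Yes. Partition: {1, 2, 8}, {3, 4, 5, 6, 7}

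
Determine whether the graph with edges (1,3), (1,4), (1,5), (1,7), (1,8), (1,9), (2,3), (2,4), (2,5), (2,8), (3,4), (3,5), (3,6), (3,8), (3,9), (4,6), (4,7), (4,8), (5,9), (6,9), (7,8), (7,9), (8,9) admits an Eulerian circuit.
No (2 vertices have odd degree: {3, 6}; Eulerian circuit requires 0)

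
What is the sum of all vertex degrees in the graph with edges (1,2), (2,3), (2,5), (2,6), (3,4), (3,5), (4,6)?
14 (handshake: sum of degrees = 2|E| = 2 x 7 = 14)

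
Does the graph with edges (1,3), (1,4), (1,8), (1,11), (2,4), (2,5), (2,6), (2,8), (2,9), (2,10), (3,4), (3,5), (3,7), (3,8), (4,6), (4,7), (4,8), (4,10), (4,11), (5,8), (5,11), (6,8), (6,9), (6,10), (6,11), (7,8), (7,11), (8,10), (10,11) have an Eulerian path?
Yes (the graph is connected and exactly 2 vertices have odd degree: {3, 10}; any Eulerian path must start and end at those)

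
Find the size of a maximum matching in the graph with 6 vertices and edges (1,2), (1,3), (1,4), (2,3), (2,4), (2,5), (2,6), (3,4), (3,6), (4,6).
3 (matching: (1,4), (2,5), (3,6); upper bound floor(n/2) = floor(6/2) = 3)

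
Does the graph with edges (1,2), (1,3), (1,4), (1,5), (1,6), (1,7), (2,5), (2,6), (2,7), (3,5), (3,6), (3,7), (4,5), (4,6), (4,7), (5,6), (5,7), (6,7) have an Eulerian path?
Yes — and in fact it has an Eulerian circuit (the graph is connected and all 7 vertices have even degree)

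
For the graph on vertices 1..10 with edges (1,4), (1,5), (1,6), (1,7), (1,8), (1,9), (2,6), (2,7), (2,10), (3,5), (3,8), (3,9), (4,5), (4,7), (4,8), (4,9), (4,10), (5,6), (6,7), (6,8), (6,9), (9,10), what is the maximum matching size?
5 (matching: (1,8), (2,10), (3,5), (4,7), (6,9); upper bound floor(n/2) = floor(10/2) = 5)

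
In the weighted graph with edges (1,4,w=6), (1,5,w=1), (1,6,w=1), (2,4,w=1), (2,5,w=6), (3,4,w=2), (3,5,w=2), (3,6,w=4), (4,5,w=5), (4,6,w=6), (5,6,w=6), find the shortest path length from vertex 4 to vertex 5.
4 (path: 4 -> 3 -> 5; weights 2 + 2 = 4)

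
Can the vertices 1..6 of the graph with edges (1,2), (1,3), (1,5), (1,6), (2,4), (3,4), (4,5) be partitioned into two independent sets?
Yes. Partition: {1, 4}, {2, 3, 5, 6}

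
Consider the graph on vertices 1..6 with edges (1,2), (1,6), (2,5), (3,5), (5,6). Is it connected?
No, it has 2 components: {1, 2, 3, 5, 6}, {4}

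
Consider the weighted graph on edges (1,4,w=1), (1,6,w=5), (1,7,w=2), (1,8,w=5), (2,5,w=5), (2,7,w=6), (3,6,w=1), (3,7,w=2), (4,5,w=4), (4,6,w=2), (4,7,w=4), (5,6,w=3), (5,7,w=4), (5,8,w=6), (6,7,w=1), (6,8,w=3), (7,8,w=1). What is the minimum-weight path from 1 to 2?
8 (path: 1 -> 7 -> 2; weights 2 + 6 = 8)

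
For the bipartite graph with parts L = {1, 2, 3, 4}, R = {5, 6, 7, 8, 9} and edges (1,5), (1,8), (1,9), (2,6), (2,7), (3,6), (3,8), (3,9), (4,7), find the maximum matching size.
4 (matching: (1,9), (2,6), (3,8), (4,7); upper bound min(|L|,|R|) = min(4,5) = 4)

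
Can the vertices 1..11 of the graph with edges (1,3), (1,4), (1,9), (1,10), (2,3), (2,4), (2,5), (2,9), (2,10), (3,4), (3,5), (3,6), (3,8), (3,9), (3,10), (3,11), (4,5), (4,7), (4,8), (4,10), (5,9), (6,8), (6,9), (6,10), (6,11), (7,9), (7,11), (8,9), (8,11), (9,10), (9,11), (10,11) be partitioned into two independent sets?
No (odd cycle of length 3: 4 -> 1 -> 3 -> 4)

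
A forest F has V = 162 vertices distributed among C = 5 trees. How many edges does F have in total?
157 (Each of the 5 component trees on V_i vertices has V_i - 1 edges; summing gives V - C = 162 - 5 = 157)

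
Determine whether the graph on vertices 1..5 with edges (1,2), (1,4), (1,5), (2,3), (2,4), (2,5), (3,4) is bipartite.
No (odd cycle of length 3: 4 -> 1 -> 2 -> 4)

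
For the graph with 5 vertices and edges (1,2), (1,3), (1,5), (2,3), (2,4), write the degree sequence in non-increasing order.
[3, 3, 2, 1, 1] (degrees: deg(1)=3, deg(2)=3, deg(3)=2, deg(4)=1, deg(5)=1)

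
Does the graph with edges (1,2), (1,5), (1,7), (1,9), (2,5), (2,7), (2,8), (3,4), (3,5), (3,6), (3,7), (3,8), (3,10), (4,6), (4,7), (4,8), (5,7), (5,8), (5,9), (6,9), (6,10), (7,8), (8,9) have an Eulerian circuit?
Yes (the graph is connected and all 10 vertices have even degree)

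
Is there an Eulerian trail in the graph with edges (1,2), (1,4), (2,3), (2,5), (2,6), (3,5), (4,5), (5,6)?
Yes — and in fact it has an Eulerian circuit (the graph is connected and all 6 vertices have even degree)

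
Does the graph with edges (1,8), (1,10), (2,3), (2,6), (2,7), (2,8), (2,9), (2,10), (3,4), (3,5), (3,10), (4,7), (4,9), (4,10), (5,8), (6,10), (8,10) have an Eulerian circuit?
Yes (the graph is connected and all 10 vertices have even degree)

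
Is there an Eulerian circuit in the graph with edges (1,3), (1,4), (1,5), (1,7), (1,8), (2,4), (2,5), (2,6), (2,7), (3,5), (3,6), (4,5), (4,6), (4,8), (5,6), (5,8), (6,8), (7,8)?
No (6 vertices have odd degree: {1, 3, 4, 6, 7, 8}; Eulerian circuit requires 0)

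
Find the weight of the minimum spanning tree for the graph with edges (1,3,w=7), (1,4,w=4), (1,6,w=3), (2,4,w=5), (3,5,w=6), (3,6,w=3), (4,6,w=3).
20 (MST edges: (1,6,w=3), (2,4,w=5), (3,5,w=6), (3,6,w=3), (4,6,w=3); sum of weights 3 + 5 + 6 + 3 + 3 = 20)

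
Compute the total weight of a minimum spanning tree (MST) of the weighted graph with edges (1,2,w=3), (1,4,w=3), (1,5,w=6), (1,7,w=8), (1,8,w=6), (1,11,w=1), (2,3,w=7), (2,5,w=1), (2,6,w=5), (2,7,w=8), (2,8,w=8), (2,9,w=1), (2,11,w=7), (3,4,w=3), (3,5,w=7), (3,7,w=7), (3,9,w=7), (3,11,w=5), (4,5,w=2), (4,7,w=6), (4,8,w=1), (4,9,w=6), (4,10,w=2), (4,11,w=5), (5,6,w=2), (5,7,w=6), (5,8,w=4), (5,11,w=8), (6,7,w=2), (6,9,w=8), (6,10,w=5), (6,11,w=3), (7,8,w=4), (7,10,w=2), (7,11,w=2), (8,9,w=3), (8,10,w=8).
17 (MST edges: (1,11,w=1), (2,5,w=1), (2,9,w=1), (3,4,w=3), (4,5,w=2), (4,8,w=1), (4,10,w=2), (5,6,w=2), (6,7,w=2), (7,11,w=2); sum of weights 1 + 1 + 1 + 3 + 2 + 1 + 2 + 2 + 2 + 2 = 17)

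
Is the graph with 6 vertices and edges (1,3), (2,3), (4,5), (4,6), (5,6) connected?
No, it has 2 components: {1, 2, 3}, {4, 5, 6}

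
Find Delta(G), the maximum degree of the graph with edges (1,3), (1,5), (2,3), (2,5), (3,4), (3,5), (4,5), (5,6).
5 (attained at vertex 5)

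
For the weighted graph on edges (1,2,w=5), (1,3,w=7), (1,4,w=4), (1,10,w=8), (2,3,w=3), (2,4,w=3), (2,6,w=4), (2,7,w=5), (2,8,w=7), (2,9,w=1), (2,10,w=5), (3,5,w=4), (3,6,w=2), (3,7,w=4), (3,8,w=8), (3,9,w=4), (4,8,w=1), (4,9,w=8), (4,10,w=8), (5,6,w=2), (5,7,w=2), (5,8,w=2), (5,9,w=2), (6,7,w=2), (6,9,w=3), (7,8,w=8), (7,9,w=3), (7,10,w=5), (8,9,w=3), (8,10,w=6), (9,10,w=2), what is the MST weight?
18 (MST edges: (1,4,w=4), (2,9,w=1), (3,6,w=2), (4,8,w=1), (5,6,w=2), (5,7,w=2), (5,8,w=2), (5,9,w=2), (9,10,w=2); sum of weights 4 + 1 + 2 + 1 + 2 + 2 + 2 + 2 + 2 = 18)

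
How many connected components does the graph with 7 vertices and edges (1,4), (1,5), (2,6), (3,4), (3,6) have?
2 (components: {1, 2, 3, 4, 5, 6}, {7})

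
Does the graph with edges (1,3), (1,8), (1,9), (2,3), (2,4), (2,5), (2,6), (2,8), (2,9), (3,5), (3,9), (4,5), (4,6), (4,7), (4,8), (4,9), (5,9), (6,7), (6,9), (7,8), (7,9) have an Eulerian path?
Yes (the graph is connected and exactly 2 vertices have odd degree: {1, 9}; any Eulerian path must start and end at those)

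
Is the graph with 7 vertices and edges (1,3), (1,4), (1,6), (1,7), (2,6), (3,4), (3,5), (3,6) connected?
Yes (BFS from 1 visits [1, 3, 4, 6, 7, 5, 2] — all 7 vertices reached)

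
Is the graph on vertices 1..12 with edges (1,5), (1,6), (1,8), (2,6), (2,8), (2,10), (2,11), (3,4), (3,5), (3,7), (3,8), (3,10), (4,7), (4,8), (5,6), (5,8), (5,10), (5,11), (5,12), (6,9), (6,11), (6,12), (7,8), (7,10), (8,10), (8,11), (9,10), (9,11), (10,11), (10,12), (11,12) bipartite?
No (odd cycle of length 3: 8 -> 1 -> 5 -> 8)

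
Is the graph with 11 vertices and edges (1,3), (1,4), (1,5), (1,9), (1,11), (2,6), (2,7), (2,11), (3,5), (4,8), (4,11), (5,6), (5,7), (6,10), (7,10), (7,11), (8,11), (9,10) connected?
Yes (BFS from 1 visits [1, 3, 4, 5, 9, 11, 8, 6, 7, 10, 2] — all 11 vertices reached)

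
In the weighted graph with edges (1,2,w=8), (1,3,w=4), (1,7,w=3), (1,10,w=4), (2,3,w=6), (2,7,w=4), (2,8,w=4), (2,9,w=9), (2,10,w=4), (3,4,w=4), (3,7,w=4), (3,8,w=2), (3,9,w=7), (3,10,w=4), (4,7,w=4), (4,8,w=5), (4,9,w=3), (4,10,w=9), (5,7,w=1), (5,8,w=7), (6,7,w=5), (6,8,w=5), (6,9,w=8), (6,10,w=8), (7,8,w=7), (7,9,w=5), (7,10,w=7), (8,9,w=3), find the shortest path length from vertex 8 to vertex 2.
4 (path: 8 -> 2; weights 4 = 4)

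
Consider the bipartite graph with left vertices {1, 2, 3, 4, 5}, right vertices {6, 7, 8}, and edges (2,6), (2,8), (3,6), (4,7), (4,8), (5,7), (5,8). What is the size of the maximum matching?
3 (matching: (2,8), (3,6), (4,7); upper bound min(|L|,|R|) = min(5,3) = 3)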